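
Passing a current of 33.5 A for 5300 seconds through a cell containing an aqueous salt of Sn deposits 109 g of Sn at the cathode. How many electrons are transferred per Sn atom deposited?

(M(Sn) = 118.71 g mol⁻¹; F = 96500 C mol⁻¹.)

2

Q = I·t = 33.50 A × 5300.0 s = 177600 C, so n(e⁻) = 177600/96500 = 1.840 mol.
n(Sn) deposited = 109 / 118.71 = 0.9182 mol.
Electrons per atom = n(e⁻)/n(Sn) = 1.840 / 0.9182 = 2.00 ≈ 2, so the ion is Sn²⁺.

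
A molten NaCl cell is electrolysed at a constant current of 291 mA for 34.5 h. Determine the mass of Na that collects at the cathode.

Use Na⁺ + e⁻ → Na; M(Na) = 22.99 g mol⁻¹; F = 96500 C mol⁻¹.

8.61 g

Q = I·t = 0.2910 A × 124200 s = 36140 C.
n(e⁻) = Q/F = 36140 / 96500 = 0.3745 mol.
Na⁺ + e⁻ → Na, so n(Na) = n(e⁻)/1 = 0.3745 mol.
m = n·M = 0.3745 × 22.99 = 8.61 g.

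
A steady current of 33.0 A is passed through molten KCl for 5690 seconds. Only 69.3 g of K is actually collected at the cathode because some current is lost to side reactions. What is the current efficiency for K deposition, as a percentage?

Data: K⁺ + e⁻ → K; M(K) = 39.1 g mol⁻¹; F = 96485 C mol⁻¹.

Q = I·t = 33.00 × 5690.0 = 187800 C; n(e⁻) = 187800/96485 = 1.946 mol.
Theoretical n(K) = n(e⁻)/1 = 1.946 mol, i.e. m_theo = 1.946 × 39.1 = 76.09 g.
Efficiency = m_actual / m_theo = 69.3 / 76.09 = 91.1 %.

91.1 %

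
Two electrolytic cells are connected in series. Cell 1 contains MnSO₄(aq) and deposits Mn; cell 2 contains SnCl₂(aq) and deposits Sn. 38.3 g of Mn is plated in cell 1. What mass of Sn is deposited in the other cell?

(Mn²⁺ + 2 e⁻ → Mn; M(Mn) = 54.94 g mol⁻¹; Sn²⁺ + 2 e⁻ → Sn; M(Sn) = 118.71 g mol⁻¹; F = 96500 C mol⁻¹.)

82.8 g

n(Mn) = 38.3 / 54.94 = 0.6971 mol.
Since Mn²⁺ + 2 e⁻ → Mn, n(e⁻) passed = 2 × 0.6971 = 1.394 mol.
Cells in series carry the same charge, so the same 1.394 mol of electrons passes through cell 2.
Sn²⁺ + 2 e⁻ → Sn, so n(Sn) = 1.394 / 2 = 0.6971 mol.
m(Sn) = 0.6971 × 118.71 = 82.8 g.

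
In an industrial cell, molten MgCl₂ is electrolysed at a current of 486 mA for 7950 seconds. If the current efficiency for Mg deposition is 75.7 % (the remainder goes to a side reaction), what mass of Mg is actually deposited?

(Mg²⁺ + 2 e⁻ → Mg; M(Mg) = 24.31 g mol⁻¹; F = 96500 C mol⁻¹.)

0.368 g

Q = I·t = 0.4860 × 7950.0 = 3864 C.
n(e⁻) = 3864/96500 = 0.04004 mol; theoretically n(Mg) = 0.04004/2 = 0.02002 mol, m_theo = 0.4867 g.
At 75.7 % efficiency, m_actual = 0.757 × 0.4867 = 0.368 g.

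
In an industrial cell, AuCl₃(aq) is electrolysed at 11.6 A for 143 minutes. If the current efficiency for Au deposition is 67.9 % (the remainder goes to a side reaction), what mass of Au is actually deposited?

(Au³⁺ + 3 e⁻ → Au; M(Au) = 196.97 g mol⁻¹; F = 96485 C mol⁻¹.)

46.0 g

Q = I·t = 11.60 × 8580.0 = 99530 C.
n(e⁻) = 99530/96485 = 1.032 mol; theoretically n(Au) = 1.032/3 = 0.3438 mol, m_theo = 67.73 g.
At 67.9 % efficiency, m_actual = 0.679 × 67.73 = 46.0 g.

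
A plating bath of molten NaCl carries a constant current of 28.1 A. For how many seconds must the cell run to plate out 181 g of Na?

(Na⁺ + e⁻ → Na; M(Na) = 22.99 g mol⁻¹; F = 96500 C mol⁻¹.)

n(Na) = m/M = 181 / 22.99 = 7.873 mol.
Each Na atom requires 1 electron, so n(e⁻) = 1 × 7.873 = 7.873 mol.
Q = n(e⁻)·F = 7.873 × 96500 = 759700 C.
t = Q/I = 759700 / 28.10 A = 27040 s.

27000 s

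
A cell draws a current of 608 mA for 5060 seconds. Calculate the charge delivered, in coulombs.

Q = I·t = 0.6080 A × 5060.0 s = 3080 C.

3080 C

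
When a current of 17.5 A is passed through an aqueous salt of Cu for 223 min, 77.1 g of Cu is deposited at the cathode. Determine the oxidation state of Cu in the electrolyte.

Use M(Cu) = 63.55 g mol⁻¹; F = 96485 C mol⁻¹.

Q = I·t = 17.50 A × 13380 s = 234200 C, so n(e⁻) = 234200/96485 = 2.427 mol.
n(Cu) deposited = 77.1 / 63.55 = 1.213 mol.
Electrons per atom = n(e⁻)/n(Cu) = 2.427 / 1.213 = 2.00 ≈ 2, so the ion is Cu²⁺.

+2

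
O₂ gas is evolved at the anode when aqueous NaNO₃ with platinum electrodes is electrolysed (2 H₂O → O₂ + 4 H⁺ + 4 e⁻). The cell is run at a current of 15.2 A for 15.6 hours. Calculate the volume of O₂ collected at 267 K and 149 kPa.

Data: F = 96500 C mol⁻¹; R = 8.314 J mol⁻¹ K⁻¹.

32.9 L

Q = I·t = 15.20 A × 56160 s = 853600 C.
n(e⁻) = Q/F = 853600 / 96500 = 8.846 mol.
4 electrons are transferred per O₂ molecule, so n(O₂) = 8.846 / 4 = 2.211 mol.
V = nRT/P = (2.211 × 8.314 × 267) / (149 × 10³ Pa) = 0.0329 m³ = 32.9 L.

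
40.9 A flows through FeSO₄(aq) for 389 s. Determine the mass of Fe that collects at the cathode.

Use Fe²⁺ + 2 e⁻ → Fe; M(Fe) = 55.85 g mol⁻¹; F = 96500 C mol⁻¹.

4.60 g

Q = I·t = 40.90 A × 389.00 s = 15910 C.
n(e⁻) = Q/F = 15910 / 96500 = 0.1649 mol.
Fe²⁺ + 2 e⁻ → Fe, so n(Fe) = n(e⁻)/2 = 0.08244 mol.
m = n·M = 0.08244 × 55.85 = 4.60 g.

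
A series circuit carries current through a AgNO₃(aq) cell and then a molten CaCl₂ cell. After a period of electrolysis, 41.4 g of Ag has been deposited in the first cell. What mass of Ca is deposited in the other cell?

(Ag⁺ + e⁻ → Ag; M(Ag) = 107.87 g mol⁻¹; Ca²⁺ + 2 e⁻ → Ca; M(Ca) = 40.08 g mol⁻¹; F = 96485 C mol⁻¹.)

7.69 g

n(Ag) = 41.4 / 107.87 = 0.3838 mol.
Since Ag⁺ + e⁻ → Ag, n(e⁻) passed = 1 × 0.3838 = 0.3838 mol.
Cells in series carry the same charge, so the same 0.3838 mol of electrons passes through cell 2.
Ca²⁺ + 2 e⁻ → Ca, so n(Ca) = 0.3838 / 2 = 0.1919 mol.
m(Ca) = 0.1919 × 40.08 = 7.69 g.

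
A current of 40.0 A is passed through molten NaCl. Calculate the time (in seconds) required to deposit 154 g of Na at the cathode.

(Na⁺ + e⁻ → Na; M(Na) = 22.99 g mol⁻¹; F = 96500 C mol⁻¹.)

16200 s

n(Na) = m/M = 154 / 22.99 = 6.699 mol.
Each Na atom requires 1 electron, so n(e⁻) = 1 × 6.699 = 6.699 mol.
Q = n(e⁻)·F = 6.699 × 96500 = 646400 C.
t = Q/I = 646400 / 40.00 A = 16160 s.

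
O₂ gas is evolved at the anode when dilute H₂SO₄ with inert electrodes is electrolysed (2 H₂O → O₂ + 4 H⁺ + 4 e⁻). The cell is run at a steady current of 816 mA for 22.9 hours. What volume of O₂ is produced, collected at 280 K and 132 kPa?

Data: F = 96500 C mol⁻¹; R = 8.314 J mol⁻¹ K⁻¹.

Q = I·t = 0.8160 A × 82440 s = 67270 C.
n(e⁻) = Q/F = 67270 / 96500 = 0.6971 mol.
4 electrons are transferred per O₂ molecule, so n(O₂) = 0.6971 / 4 = 0.1743 mol.
V = nRT/P = (0.1743 × 8.314 × 280) / (132 × 10³ Pa) = 0.00307 m³ = 3.07 L.

3.07 L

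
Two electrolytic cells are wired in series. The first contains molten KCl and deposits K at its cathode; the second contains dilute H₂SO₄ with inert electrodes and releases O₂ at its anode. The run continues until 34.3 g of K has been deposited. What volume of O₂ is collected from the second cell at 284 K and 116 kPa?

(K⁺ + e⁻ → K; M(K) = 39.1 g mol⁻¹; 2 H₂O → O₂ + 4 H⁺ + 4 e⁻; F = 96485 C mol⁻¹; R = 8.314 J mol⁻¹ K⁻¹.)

4.46 L

n(K) = 34.3 / 39.1 = 0.8772 mol, so n(e⁻) = 1 × 0.8772 = 0.8772 mol.
The cells are in series, so the same 0.8772 mol of electrons passes through the second cell.
2 H₂O → O₂ + 4 H⁺ + 4 e⁻ — 4 mol e⁻ per mol O₂, so n(O₂) = 0.8772/4 = 0.2193 mol.
V = nRT/P = (0.2193 × 8.314 × 284) / (116 × 10³) = 0.00446 m³ = 4.46 L.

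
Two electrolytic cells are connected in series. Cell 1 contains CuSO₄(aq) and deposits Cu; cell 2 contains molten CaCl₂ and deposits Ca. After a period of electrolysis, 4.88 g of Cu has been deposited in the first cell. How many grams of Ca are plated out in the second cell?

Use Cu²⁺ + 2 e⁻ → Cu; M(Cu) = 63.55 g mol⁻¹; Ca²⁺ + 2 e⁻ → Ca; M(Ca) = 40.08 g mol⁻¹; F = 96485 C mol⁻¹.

3.08 g

n(Cu) = 4.88 / 63.55 = 0.07679 mol.
Since Cu²⁺ + 2 e⁻ → Cu, n(e⁻) passed = 2 × 0.07679 = 0.1536 mol.
Cells in series carry the same charge, so the same 0.1536 mol of electrons passes through cell 2.
Ca²⁺ + 2 e⁻ → Ca, so n(Ca) = 0.1536 / 2 = 0.07679 mol.
m(Ca) = 0.07679 × 40.08 = 3.08 g.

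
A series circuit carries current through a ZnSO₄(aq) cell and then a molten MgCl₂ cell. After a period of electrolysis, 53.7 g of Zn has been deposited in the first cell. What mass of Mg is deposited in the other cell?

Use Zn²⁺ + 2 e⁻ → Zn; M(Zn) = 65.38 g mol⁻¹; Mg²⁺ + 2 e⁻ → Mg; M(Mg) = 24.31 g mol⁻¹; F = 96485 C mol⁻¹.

n(Zn) = 53.7 / 65.38 = 0.8214 mol.
Since Zn²⁺ + 2 e⁻ → Zn, n(e⁻) passed = 2 × 0.8214 = 1.643 mol.
Cells in series carry the same charge, so the same 1.643 mol of electrons passes through cell 2.
Mg²⁺ + 2 e⁻ → Mg, so n(Mg) = 1.643 / 2 = 0.8214 mol.
m(Mg) = 0.8214 × 24.31 = 20.0 g.

20.0 g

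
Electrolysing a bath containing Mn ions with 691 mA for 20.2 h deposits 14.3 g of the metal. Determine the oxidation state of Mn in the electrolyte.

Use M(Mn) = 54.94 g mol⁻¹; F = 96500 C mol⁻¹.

Q = I·t = 0.6910 A × 72720 s = 50250 C, so n(e⁻) = 50250/96500 = 0.5207 mol.
n(Mn) deposited = 14.3 / 54.94 = 0.2603 mol.
Electrons per atom = n(e⁻)/n(Mn) = 0.5207 / 0.2603 = 2.00 ≈ 2, so the ion is Mn²⁺.

+2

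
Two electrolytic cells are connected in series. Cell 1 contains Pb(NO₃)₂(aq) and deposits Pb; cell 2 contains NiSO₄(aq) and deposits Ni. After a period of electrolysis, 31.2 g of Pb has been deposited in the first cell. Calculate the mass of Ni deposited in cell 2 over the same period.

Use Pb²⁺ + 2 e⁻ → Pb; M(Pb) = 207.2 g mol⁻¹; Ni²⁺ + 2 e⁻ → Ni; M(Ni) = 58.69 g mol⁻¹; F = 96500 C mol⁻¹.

8.84 g

n(Pb) = 31.2 / 207.2 = 0.1506 mol.
Since Pb²⁺ + 2 e⁻ → Pb, n(e⁻) passed = 2 × 0.1506 = 0.3012 mol.
Cells in series carry the same charge, so the same 0.3012 mol of electrons passes through cell 2.
Ni²⁺ + 2 e⁻ → Ni, so n(Ni) = 0.3012 / 2 = 0.1506 mol.
m(Ni) = 0.1506 × 58.69 = 8.84 g.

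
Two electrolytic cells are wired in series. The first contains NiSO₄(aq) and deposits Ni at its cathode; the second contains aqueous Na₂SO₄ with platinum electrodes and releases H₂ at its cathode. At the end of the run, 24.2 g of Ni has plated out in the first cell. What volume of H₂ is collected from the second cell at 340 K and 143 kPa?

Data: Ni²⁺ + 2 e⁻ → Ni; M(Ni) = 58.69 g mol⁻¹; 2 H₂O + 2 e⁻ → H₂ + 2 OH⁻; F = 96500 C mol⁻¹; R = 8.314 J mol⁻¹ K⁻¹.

n(Ni) = 24.2 / 58.69 = 0.4123 mol, so n(e⁻) = 2 × 0.4123 = 0.8247 mol.
The cells are in series, so the same 0.8247 mol of electrons passes through the second cell.
2 H₂O + 2 e⁻ → H₂ + 2 OH⁻ — 2 mol e⁻ per mol H₂, so n(H₂) = 0.8247/2 = 0.4123 mol.
V = nRT/P = (0.4123 × 8.314 × 340) / (143 × 10³) = 0.00815 m³ = 8.15 L.

8.15 L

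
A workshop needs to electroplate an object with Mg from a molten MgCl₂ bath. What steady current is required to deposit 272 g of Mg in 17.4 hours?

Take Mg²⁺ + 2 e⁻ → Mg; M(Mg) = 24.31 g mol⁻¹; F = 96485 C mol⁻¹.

n(Mg) = 272 / 24.31 = 11.19 mol.
n(e⁻) = 2 × 11.19 = 22.38 mol.
Q = n(e⁻)·F = 22.38 × 96485 = 2159000 C.
I = Q/t = 2159000 / 62640 s = 34.5 A.

34.5 A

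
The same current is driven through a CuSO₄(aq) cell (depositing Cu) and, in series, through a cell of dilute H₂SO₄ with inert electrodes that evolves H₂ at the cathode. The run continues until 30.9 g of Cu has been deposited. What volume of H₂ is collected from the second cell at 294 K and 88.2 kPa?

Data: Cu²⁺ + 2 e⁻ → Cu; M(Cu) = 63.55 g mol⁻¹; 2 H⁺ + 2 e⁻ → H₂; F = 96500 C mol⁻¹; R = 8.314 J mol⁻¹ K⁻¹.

13.5 L

n(Cu) = 30.9 / 63.55 = 0.4862 mol, so n(e⁻) = 2 × 0.4862 = 0.9725 mol.
The cells are in series, so the same 0.9725 mol of electrons passes through the second cell.
2 H⁺ + 2 e⁻ → H₂ — 2 mol e⁻ per mol H₂, so n(H₂) = 0.9725/2 = 0.4862 mol.
V = nRT/P = (0.4862 × 8.314 × 294) / (88.2 × 10³) = 0.0135 m³ = 13.5 L.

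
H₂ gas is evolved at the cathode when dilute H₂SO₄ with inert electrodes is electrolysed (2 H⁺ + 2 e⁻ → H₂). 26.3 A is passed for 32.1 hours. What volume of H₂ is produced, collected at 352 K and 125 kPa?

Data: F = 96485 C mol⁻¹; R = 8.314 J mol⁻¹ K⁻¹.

Q = I·t = 26.30 A × 115560 s = 3039000 C.
n(e⁻) = Q/F = 3039000 / 96485 = 31.50 mol.
2 electrons are transferred per H₂ molecule, so n(H₂) = 31.50 / 2 = 15.75 mol.
V = nRT/P = (15.75 × 8.314 × 352) / (125 × 10³ Pa) = 0.369 m³ = 369 L.

369 L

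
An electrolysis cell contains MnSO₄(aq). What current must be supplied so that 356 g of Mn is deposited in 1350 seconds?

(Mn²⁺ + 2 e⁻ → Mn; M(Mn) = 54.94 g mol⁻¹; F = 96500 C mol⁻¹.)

926 A

n(Mn) = 356 / 54.94 = 6.480 mol.
n(e⁻) = 2 × 6.480 = 12.96 mol.
Q = n(e⁻)·F = 12.96 × 96500 = 1251000 C.
I = Q/t = 1251000 / 1350.0 s = 926 A.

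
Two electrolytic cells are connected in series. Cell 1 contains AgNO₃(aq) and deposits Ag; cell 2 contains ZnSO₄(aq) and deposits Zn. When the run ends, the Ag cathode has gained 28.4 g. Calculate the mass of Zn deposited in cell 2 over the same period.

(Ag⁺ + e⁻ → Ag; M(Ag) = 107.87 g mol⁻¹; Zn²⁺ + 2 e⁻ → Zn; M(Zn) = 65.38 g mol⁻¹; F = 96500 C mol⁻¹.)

n(Ag) = 28.4 / 107.87 = 0.2633 mol.
Since Ag⁺ + e⁻ → Ag, n(e⁻) passed = 1 × 0.2633 = 0.2633 mol.
Cells in series carry the same charge, so the same 0.2633 mol of electrons passes through cell 2.
Zn²⁺ + 2 e⁻ → Zn, so n(Zn) = 0.2633 / 2 = 0.1316 mol.
m(Zn) = 0.1316 × 65.38 = 8.61 g.

8.61 g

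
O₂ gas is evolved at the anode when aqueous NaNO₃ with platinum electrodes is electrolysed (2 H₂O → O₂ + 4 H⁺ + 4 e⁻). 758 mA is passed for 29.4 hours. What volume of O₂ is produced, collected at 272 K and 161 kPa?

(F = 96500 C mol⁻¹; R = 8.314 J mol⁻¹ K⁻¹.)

2.92 L

Q = I·t = 0.7580 A × 105840 s = 80230 C.
n(e⁻) = Q/F = 80230 / 96500 = 0.8314 mol.
4 electrons are transferred per O₂ molecule, so n(O₂) = 0.8314 / 4 = 0.2078 mol.
V = nRT/P = (0.2078 × 8.314 × 272) / (161 × 10³ Pa) = 0.00292 m³ = 2.92 L.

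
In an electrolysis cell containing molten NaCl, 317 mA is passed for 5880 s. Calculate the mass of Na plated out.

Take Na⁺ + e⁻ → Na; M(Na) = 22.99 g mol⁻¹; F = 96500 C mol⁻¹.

0.444 g

Q = I·t = 0.3170 A × 5880.0 s = 1864 C.
n(e⁻) = Q/F = 1864 / 96500 = 0.01932 mol.
Na⁺ + e⁻ → Na, so n(Na) = n(e⁻)/1 = 0.01932 mol.
m = n·M = 0.01932 × 22.99 = 0.444 g.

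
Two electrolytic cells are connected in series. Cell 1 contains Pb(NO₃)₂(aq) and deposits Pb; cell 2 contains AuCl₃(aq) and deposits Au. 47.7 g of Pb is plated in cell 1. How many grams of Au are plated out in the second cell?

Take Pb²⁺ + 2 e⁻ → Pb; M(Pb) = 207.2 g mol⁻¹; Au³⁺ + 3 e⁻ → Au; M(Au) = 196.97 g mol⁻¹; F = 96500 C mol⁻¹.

30.2 g

n(Pb) = 47.7 / 207.2 = 0.2302 mol.
Since Pb²⁺ + 2 e⁻ → Pb, n(e⁻) passed = 2 × 0.2302 = 0.4604 mol.
Cells in series carry the same charge, so the same 0.4604 mol of electrons passes through cell 2.
Au³⁺ + 3 e⁻ → Au, so n(Au) = 0.4604 / 3 = 0.1535 mol.
m(Au) = 0.1535 × 196.97 = 30.2 g.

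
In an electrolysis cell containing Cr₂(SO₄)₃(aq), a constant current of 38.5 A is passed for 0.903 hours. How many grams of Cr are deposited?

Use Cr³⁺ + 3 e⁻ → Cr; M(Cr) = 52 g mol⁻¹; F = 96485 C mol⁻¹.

Q = I·t = 38.50 A × 3250.8 s = 125200 C.
n(e⁻) = Q/F = 125200 / 96485 = 1.297 mol.
Cr³⁺ + 3 e⁻ → Cr, so n(Cr) = n(e⁻)/3 = 0.4324 mol.
m = n·M = 0.4324 × 52 = 22.5 g.

22.5 g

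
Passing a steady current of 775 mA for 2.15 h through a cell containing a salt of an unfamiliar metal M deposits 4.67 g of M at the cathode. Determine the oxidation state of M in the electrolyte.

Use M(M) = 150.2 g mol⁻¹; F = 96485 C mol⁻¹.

+2

Q = I·t = 0.7750 A × 7740.0 s = 5998 C, so n(e⁻) = 5998/96485 = 0.06217 mol.
n(M) deposited = 4.67 / 150.2 = 0.03109 mol.
Electrons per atom = n(e⁻)/n(M) = 0.06217 / 0.03109 = 2.00 ≈ 2, so the ion is M²⁺.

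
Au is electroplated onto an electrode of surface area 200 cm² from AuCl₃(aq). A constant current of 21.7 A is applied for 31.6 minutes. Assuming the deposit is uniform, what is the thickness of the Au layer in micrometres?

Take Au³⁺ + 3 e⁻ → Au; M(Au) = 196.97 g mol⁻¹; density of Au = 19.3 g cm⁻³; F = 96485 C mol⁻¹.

Q = I·t = 21.70 × 1896.0 = 41140 C; n(e⁻) = 0.4264 mol.
n(Au) = n(e⁻)/3 = 0.1421 mol, so m = 0.1421 × 196.97 = 28.00 g.
Volume = m/ρ = 28.00 / 19.3 = 1.451 cm³.
Thickness = V/A = 1.451 / 200 = 0.00725 cm = 72.5 μm.

72.5 μm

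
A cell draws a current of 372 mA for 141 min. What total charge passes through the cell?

3150 C

Q = I·t = 0.3720 A × 8460.0 s = 3150 C.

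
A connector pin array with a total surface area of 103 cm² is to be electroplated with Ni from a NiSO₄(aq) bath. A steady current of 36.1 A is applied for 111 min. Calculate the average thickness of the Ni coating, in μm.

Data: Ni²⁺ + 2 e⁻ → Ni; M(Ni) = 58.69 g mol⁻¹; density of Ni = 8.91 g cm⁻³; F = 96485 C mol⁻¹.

797 μm

Q = I·t = 36.10 × 6660.0 = 240400 C; n(e⁻) = 2.492 mol.
n(Ni) = n(e⁻)/2 = 1.246 mol, so m = 1.246 × 58.69 = 73.12 g.
Volume = m/ρ = 73.12 / 8.91 = 8.207 cm³.
Thickness = V/A = 8.207 / 103 = 0.0797 cm = 797 μm.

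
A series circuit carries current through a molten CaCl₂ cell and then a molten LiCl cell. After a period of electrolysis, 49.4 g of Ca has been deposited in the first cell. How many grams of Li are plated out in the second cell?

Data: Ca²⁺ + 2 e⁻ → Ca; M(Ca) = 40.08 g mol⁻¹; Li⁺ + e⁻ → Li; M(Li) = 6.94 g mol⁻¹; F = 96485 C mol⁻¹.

n(Ca) = 49.4 / 40.08 = 1.233 mol.
Since Ca²⁺ + 2 e⁻ → Ca, n(e⁻) passed = 2 × 1.233 = 2.465 mol.
Cells in series carry the same charge, so the same 2.465 mol of electrons passes through cell 2.
Li⁺ + e⁻ → Li, so n(Li) = 2.465 / 1 = 2.465 mol.
m(Li) = 2.465 × 6.94 = 17.1 g.

17.1 g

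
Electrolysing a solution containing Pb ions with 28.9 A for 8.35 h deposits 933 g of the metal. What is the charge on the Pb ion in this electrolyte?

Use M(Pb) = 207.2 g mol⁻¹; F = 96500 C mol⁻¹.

+2

Q = I·t = 28.90 A × 30060 s = 868700 C, so n(e⁻) = 868700/96500 = 9.002 mol.
n(Pb) deposited = 933 / 207.2 = 4.503 mol.
Electrons per atom = n(e⁻)/n(Pb) = 9.002 / 4.503 = 2.00 ≈ 2, so the ion is Pb²⁺.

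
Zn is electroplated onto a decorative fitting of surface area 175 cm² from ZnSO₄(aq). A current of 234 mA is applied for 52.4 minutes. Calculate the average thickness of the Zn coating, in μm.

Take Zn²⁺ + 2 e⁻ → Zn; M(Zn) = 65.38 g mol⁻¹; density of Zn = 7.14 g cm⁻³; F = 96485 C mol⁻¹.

1.99 μm

Q = I·t = 0.2340 × 3144.0 = 735.7 C; n(e⁻) = 0.007625 mol.
n(Zn) = n(e⁻)/2 = 0.003812 mol, so m = 0.003812 × 65.38 = 0.2493 g.
Volume = m/ρ = 0.2493 / 7.14 = 0.03491 cm³.
Thickness = V/A = 0.03491 / 175 = 1.99 × 10⁻⁴ cm = 1.99 μm.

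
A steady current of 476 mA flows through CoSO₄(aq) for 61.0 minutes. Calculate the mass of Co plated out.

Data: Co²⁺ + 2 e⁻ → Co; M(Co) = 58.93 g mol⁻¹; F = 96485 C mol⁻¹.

0.532 g

Q = I·t = 0.4760 A × 3660.0 s = 1742 C.
n(e⁻) = Q/F = 1742 / 96485 = 0.01806 mol.
Co²⁺ + 2 e⁻ → Co, so n(Co) = n(e⁻)/2 = 0.009028 mol.
m = n·M = 0.009028 × 58.93 = 0.532 g.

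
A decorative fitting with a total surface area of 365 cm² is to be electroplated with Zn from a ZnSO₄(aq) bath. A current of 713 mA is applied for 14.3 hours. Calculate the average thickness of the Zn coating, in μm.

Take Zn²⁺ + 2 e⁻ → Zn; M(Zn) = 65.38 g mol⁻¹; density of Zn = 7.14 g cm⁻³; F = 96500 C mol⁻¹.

47.7 μm

Q = I·t = 0.7130 × 51480 = 36710 C; n(e⁻) = 0.3804 mol.
n(Zn) = n(e⁻)/2 = 0.1902 mol, so m = 0.1902 × 65.38 = 12.43 g.
Volume = m/ρ = 12.43 / 7.14 = 1.741 cm³.
Thickness = V/A = 1.741 / 365 = 0.00477 cm = 47.7 μm.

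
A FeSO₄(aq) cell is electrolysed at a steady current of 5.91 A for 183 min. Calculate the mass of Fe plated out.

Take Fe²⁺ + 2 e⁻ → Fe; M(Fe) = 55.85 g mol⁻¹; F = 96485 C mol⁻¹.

Q = I·t = 5.910 A × 10980 s = 64890 C.
n(e⁻) = Q/F = 64890 / 96485 = 0.6726 mol.
Fe²⁺ + 2 e⁻ → Fe, so n(Fe) = n(e⁻)/2 = 0.3363 mol.
m = n·M = 0.3363 × 55.85 = 18.8 g.

18.8 g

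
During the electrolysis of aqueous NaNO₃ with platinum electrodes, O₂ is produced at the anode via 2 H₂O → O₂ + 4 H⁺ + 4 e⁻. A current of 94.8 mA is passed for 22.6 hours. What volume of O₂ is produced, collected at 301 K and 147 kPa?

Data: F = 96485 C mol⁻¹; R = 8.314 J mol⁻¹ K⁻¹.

0.340 L

Q = I·t = 0.09480 A × 81360 s = 7713 C.
n(e⁻) = Q/F = 7713 / 96485 = 0.07994 mol.
4 electrons are transferred per O₂ molecule, so n(O₂) = 0.07994 / 4 = 0.01998 mol.
V = nRT/P = (0.01998 × 8.314 × 301) / (147 × 10³ Pa) = 3.40 × 10⁻⁴ m³ = 0.340 L.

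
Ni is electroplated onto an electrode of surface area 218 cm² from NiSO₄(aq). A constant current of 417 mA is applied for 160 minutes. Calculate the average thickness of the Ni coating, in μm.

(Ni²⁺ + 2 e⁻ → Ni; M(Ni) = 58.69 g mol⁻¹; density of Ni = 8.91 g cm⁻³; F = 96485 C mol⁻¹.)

6.27 μm

Q = I·t = 0.4170 × 9600.0 = 4003 C; n(e⁻) = 0.04149 mol.
n(Ni) = n(e⁻)/2 = 0.02075 mol, so m = 0.02075 × 58.69 = 1.218 g.
Volume = m/ρ = 1.218 / 8.91 = 0.1366 cm³.
Thickness = V/A = 0.1366 / 218 = 6.27 × 10⁻⁴ cm = 6.27 μm.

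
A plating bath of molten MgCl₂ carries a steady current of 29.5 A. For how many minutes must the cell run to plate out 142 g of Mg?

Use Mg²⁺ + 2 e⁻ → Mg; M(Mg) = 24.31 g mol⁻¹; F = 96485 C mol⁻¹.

637 min

n(Mg) = m/M = 142 / 24.31 = 5.841 mol.
Each Mg atom requires 2 electrons, so n(e⁻) = 2 × 5.841 = 11.68 mol.
Q = n(e⁻)·F = 11.68 × 96485 = 1127000 C.
t = Q/I = 1127000 / 29.50 A = 38210 s = 637 min.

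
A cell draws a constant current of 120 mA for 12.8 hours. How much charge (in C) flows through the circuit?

Q = I·t = 0.1200 A × 46080 s = 5530 C.

5530 C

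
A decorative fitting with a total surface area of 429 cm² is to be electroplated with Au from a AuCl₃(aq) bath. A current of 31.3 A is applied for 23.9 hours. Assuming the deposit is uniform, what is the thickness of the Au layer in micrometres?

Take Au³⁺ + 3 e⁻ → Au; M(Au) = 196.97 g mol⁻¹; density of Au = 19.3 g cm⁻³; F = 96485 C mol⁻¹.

2210 μm

Q = I·t = 31.30 × 86040 = 2693000 C; n(e⁻) = 27.91 mol.
n(Au) = n(e⁻)/3 = 9.304 mol, so m = 9.304 × 196.97 = 1833 g.
Volume = m/ρ = 1833 / 19.3 = 94.95 cm³.
Thickness = V/A = 94.95 / 429 = 0.221 cm = 2210 μm.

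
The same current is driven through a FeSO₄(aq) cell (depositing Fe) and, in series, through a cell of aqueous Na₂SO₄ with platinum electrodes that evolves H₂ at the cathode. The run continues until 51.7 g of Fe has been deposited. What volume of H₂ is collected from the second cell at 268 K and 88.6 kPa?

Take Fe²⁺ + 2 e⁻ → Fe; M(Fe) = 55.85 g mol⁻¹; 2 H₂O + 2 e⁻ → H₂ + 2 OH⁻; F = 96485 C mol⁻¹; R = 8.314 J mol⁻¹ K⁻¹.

n(Fe) = 51.7 / 55.85 = 0.9257 mol, so n(e⁻) = 2 × 0.9257 = 1.851 mol.
The cells are in series, so the same 1.851 mol of electrons passes through the second cell.
2 H₂O + 2 e⁻ → H₂ + 2 OH⁻ — 2 mol e⁻ per mol H₂, so n(H₂) = 1.851/2 = 0.9257 mol.
V = nRT/P = (0.9257 × 8.314 × 268) / (88.6 × 10³) = 0.0233 m³ = 23.3 L.

23.3 L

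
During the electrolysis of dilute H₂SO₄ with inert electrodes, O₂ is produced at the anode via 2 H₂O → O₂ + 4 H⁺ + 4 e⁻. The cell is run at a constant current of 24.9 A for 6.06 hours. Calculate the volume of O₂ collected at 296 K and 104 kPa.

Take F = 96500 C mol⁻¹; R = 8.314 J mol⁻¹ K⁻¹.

Q = I·t = 24.90 A × 21816 s = 543200 C.
n(e⁻) = Q/F = 543200 / 96500 = 5.629 mol.
4 electrons are transferred per O₂ molecule, so n(O₂) = 5.629 / 4 = 1.407 mol.
V = nRT/P = (1.407 × 8.314 × 296) / (104 × 10³ Pa) = 0.0333 m³ = 33.3 L.

33.3 L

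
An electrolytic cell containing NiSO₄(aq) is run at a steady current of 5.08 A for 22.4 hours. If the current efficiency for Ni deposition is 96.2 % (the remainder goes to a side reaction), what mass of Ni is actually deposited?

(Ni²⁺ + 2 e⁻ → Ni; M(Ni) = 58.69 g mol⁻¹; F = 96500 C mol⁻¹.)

120 g

Q = I·t = 5.080 × 80640 = 409700 C.
n(e⁻) = 409700/96500 = 4.245 mol; theoretically n(Ni) = 4.245/2 = 2.123 mol, m_theo = 124.6 g.
At 96.2 % efficiency, m_actual = 0.962 × 124.6 = 120 g.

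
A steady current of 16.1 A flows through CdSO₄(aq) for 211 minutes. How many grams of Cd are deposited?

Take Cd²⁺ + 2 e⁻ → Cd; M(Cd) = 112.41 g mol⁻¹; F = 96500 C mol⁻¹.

Q = I·t = 16.10 A × 12660 s = 203800 C.
n(e⁻) = Q/F = 203800 / 96500 = 2.112 mol.
Cd²⁺ + 2 e⁻ → Cd, so n(Cd) = n(e⁻)/2 = 1.056 mol.
m = n·M = 1.056 × 112.41 = 119 g.

119 g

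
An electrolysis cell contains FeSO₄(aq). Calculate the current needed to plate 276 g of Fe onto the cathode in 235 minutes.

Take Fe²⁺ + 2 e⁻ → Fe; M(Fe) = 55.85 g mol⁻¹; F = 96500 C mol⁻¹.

67.6 A

n(Fe) = 276 / 55.85 = 4.942 mol.
n(e⁻) = 2 × 4.942 = 9.884 mol.
Q = n(e⁻)·F = 9.884 × 96500 = 953800 C.
I = Q/t = 953800 / 14100 s = 67.6 A.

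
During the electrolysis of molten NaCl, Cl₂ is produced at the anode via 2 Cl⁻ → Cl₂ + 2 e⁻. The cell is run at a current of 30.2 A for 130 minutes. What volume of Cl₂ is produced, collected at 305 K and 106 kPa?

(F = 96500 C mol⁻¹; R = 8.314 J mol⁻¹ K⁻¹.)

29.2 L

Q = I·t = 30.20 A × 7800.0 s = 235600 C.
n(e⁻) = Q/F = 235600 / 96500 = 2.441 mol.
2 electrons are transferred per Cl₂ molecule, so n(Cl₂) = 2.441 / 2 = 1.221 mol.
V = nRT/P = (1.221 × 8.314 × 305) / (106 × 10³ Pa) = 0.0292 m³ = 29.2 L.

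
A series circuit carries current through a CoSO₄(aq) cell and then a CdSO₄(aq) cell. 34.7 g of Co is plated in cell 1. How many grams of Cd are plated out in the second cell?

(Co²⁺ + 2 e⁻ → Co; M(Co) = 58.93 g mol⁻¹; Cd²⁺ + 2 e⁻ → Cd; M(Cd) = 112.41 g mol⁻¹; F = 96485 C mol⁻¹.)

66.2 g

n(Co) = 34.7 / 58.93 = 0.5888 mol.
Since Co²⁺ + 2 e⁻ → Co, n(e⁻) passed = 2 × 0.5888 = 1.178 mol.
Cells in series carry the same charge, so the same 1.178 mol of electrons passes through cell 2.
Cd²⁺ + 2 e⁻ → Cd, so n(Cd) = 1.178 / 2 = 0.5888 mol.
m(Cd) = 0.5888 × 112.41 = 66.2 g.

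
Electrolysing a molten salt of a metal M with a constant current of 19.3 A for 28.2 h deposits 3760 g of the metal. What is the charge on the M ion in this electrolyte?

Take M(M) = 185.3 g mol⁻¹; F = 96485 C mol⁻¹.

+1

Q = I·t = 19.30 A × 101520 s = 1959000 C, so n(e⁻) = 1959000/96485 = 20.31 mol.
n(M) deposited = 3760 / 185.3 = 20.29 mol.
Electrons per atom = n(e⁻)/n(M) = 20.31 / 20.29 = 1.00 ≈ 1, so the ion is M⁺.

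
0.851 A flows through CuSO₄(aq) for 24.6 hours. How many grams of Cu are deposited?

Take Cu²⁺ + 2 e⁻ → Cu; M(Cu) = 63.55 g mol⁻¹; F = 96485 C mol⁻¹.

24.8 g

Q = I·t = 0.8510 A × 88560 s = 75360 C.
n(e⁻) = Q/F = 75360 / 96485 = 0.7811 mol.
Cu²⁺ + 2 e⁻ → Cu, so n(Cu) = n(e⁻)/2 = 0.3906 mol.
m = n·M = 0.3906 × 63.55 = 24.8 g.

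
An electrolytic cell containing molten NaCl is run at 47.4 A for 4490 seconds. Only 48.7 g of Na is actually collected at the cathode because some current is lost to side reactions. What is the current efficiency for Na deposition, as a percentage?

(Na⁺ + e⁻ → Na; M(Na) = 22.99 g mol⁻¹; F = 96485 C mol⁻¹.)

96.0 %

Q = I·t = 47.40 × 4490.0 = 212800 C; n(e⁻) = 212800/96485 = 2.206 mol.
Theoretical n(Na) = n(e⁻)/1 = 2.206 mol, i.e. m_theo = 2.206 × 22.99 = 50.71 g.
Efficiency = m_actual / m_theo = 48.7 / 50.71 = 96.0 %.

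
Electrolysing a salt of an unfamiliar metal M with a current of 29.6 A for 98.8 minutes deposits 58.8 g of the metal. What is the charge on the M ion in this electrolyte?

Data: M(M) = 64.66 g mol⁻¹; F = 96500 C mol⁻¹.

Q = I·t = 29.60 A × 5928.0 s = 175500 C, so n(e⁻) = 175500/96500 = 1.818 mol.
n(M) deposited = 58.8 / 64.66 = 0.9094 mol.
Electrons per atom = n(e⁻)/n(M) = 1.818 / 0.9094 = 2.00 ≈ 2, so the ion is M²⁺.

+2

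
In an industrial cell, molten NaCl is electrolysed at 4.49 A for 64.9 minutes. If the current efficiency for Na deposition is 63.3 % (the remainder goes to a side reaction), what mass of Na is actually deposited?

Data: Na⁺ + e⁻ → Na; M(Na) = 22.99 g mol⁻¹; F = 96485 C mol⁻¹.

2.64 g

Q = I·t = 4.490 × 3894.0 = 17480 C.
n(e⁻) = 17480/96485 = 0.1812 mol; theoretically n(Na) = 0.1812/1 = 0.1812 mol, m_theo = 4.166 g.
At 63.3 % efficiency, m_actual = 0.633 × 4.166 = 2.64 g.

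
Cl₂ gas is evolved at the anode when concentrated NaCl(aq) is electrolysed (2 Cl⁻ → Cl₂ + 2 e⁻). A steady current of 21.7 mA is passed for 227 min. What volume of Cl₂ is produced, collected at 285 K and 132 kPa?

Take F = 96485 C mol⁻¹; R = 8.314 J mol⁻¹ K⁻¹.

0.0275 L

Q = I·t = 0.02170 A × 13620 s = 295.6 C.
n(e⁻) = Q/F = 295.6 / 96485 = 0.003063 mol.
2 electrons are transferred per Cl₂ molecule, so n(Cl₂) = 0.003063 / 2 = 0.001532 mol.
V = nRT/P = (0.001532 × 8.314 × 285) / (132 × 10³ Pa) = 2.75 × 10⁻⁵ m³ = 0.0275 L.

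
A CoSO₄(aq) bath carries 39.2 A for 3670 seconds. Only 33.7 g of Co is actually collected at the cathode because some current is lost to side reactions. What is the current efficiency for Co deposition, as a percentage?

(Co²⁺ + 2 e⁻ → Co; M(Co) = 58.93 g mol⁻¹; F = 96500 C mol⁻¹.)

76.7 %

Q = I·t = 39.20 × 3670.0 = 143900 C; n(e⁻) = 143900/96500 = 1.491 mol.
Theoretical n(Co) = n(e⁻)/2 = 0.7454 mol, i.e. m_theo = 0.7454 × 58.93 = 43.93 g.
Efficiency = m_actual / m_theo = 33.7 / 43.93 = 76.7 %.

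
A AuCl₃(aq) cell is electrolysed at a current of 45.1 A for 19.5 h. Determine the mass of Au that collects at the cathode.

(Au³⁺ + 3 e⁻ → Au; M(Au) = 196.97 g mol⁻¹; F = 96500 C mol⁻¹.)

2150 g

Q = I·t = 45.10 A × 70200 s = 3166000 C.
n(e⁻) = Q/F = 3166000 / 96500 = 32.81 mol.
Au³⁺ + 3 e⁻ → Au, so n(Au) = n(e⁻)/3 = 10.94 mol.
m = n·M = 10.94 × 196.97 = 2150 g.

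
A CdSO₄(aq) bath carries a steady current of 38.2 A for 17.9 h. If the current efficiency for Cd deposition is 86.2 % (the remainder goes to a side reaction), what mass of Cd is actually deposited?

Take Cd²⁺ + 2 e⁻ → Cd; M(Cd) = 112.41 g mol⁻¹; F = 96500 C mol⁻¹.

Q = I·t = 38.20 × 64440 = 2462000 C.
n(e⁻) = 2462000/96500 = 25.51 mol; theoretically n(Cd) = 25.51/2 = 12.75 mol, m_theo = 1434 g.
At 86.2 % efficiency, m_actual = 0.862 × 1434 = 1240 g.

1240 g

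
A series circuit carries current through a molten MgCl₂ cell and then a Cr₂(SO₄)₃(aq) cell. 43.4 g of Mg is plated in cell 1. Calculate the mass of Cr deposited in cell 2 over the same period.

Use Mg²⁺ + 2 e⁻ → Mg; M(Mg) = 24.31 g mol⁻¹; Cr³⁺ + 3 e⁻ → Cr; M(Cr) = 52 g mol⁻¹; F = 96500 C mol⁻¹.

n(Mg) = 43.4 / 24.31 = 1.785 mol.
Since Mg²⁺ + 2 e⁻ → Mg, n(e⁻) passed = 2 × 1.785 = 3.571 mol.
Cells in series carry the same charge, so the same 3.571 mol of electrons passes through cell 2.
Cr³⁺ + 3 e⁻ → Cr, so n(Cr) = 3.571 / 3 = 1.190 mol.
m(Cr) = 1.190 × 52 = 61.9 g.

61.9 g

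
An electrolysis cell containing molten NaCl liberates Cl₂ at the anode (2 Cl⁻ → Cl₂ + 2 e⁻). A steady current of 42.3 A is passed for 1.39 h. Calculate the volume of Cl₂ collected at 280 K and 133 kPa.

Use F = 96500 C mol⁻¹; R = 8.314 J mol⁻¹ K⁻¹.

19.2 L

Q = I·t = 42.30 A × 5004.0 s = 211700 C.
n(e⁻) = Q/F = 211700 / 96500 = 2.193 mol.
2 electrons are transferred per Cl₂ molecule, so n(Cl₂) = 2.193 / 2 = 1.097 mol.
V = nRT/P = (1.097 × 8.314 × 280) / (133 × 10³ Pa) = 0.0192 m³ = 19.2 L.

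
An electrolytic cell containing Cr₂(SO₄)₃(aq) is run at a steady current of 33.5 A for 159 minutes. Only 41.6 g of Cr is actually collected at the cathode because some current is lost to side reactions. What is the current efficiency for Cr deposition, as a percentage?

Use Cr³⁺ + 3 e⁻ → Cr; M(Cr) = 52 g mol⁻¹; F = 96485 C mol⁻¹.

72.5 %

Q = I·t = 33.50 × 9540.0 = 319600 C; n(e⁻) = 319600/96485 = 3.312 mol.
Theoretical n(Cr) = n(e⁻)/3 = 1.104 mol, i.e. m_theo = 1.104 × 52 = 57.41 g.
Efficiency = m_actual / m_theo = 41.6 / 57.41 = 72.5 %.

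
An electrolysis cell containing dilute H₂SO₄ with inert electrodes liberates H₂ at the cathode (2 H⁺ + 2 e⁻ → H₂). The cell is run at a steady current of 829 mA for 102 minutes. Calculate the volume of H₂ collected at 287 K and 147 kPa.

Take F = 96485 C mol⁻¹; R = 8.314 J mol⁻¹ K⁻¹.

0.427 L

Q = I·t = 0.8290 A × 6120.0 s = 5073 C.
n(e⁻) = Q/F = 5073 / 96485 = 0.05258 mol.
2 electrons are transferred per H₂ molecule, so n(H₂) = 0.05258 / 2 = 0.02629 mol.
V = nRT/P = (0.02629 × 8.314 × 287) / (147 × 10³ Pa) = 4.27 × 10⁻⁴ m³ = 0.427 L.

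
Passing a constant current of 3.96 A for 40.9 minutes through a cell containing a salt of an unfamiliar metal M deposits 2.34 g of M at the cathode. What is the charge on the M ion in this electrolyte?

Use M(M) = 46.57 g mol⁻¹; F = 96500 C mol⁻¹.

Q = I·t = 3.960 A × 2454.0 s = 9718 C, so n(e⁻) = 9718/96500 = 0.1007 mol.
n(M) deposited = 2.34 / 46.57 = 0.05025 mol.
Electrons per atom = n(e⁻)/n(M) = 0.1007 / 0.05025 = 2.00 ≈ 2, so the ion is M²⁺.

+2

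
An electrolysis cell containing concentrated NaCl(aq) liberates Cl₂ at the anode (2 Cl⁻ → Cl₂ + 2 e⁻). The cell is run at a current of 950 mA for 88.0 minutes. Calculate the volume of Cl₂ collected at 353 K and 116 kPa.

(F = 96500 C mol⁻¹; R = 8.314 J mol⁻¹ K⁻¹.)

Q = I·t = 0.9500 A × 5280.0 s = 5016 C.
n(e⁻) = Q/F = 5016 / 96500 = 0.05198 mol.
2 electrons are transferred per Cl₂ molecule, so n(Cl₂) = 0.05198 / 2 = 0.02599 mol.
V = nRT/P = (0.02599 × 8.314 × 353) / (116 × 10³ Pa) = 6.58 × 10⁻⁴ m³ = 0.658 L.

0.658 L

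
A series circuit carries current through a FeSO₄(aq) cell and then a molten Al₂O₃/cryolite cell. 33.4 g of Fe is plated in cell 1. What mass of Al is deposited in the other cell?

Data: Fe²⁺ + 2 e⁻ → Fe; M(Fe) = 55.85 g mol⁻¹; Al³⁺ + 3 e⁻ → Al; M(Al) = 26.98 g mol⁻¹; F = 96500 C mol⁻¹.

n(Fe) = 33.4 / 55.85 = 0.5980 mol.
Since Fe²⁺ + 2 e⁻ → Fe, n(e⁻) passed = 2 × 0.5980 = 1.196 mol.
Cells in series carry the same charge, so the same 1.196 mol of electrons passes through cell 2.
Al³⁺ + 3 e⁻ → Al, so n(Al) = 1.196 / 3 = 0.3987 mol.
m(Al) = 0.3987 × 26.98 = 10.8 g.

10.8 g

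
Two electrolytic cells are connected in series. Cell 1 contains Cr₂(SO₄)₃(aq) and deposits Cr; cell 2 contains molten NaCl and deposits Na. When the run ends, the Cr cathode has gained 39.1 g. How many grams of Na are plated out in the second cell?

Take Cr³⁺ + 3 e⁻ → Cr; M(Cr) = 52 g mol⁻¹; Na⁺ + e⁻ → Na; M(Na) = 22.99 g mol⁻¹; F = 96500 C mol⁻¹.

51.9 g

n(Cr) = 39.1 / 52 = 0.7519 mol.
Since Cr³⁺ + 3 e⁻ → Cr, n(e⁻) passed = 3 × 0.7519 = 2.256 mol.
Cells in series carry the same charge, so the same 2.256 mol of electrons passes through cell 2.
Na⁺ + e⁻ → Na, so n(Na) = 2.256 / 1 = 2.256 mol.
m(Na) = 2.256 × 22.99 = 51.9 g.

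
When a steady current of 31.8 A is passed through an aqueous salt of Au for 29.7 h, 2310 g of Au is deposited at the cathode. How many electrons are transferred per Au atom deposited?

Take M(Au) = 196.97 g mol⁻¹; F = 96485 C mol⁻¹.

Q = I·t = 31.80 A × 106920 s = 3400000 C, so n(e⁻) = 3400000/96485 = 35.24 mol.
n(Au) deposited = 2310 / 196.97 = 11.73 mol.
Electrons per atom = n(e⁻)/n(Au) = 35.24 / 11.73 = 3.00 ≈ 3, so the ion is Au³⁺.

3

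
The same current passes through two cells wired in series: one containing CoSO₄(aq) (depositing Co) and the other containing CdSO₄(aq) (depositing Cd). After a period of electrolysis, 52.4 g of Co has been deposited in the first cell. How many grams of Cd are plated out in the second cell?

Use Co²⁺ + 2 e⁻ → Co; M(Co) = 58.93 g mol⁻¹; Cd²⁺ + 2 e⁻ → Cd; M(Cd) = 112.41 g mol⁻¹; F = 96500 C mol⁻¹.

n(Co) = 52.4 / 58.93 = 0.8892 mol.
Since Co²⁺ + 2 e⁻ → Co, n(e⁻) passed = 2 × 0.8892 = 1.778 mol.
Cells in series carry the same charge, so the same 1.778 mol of electrons passes through cell 2.
Cd²⁺ + 2 e⁻ → Cd, so n(Cd) = 1.778 / 2 = 0.8892 mol.
m(Cd) = 0.8892 × 112.41 = 100 g.

100 g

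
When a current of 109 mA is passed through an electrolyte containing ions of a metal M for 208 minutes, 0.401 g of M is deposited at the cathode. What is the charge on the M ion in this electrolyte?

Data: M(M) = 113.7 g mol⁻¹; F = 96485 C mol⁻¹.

Q = I·t = 0.1090 A × 12480 s = 1360 C, so n(e⁻) = 1360/96485 = 0.01410 mol.
n(M) deposited = 0.401 / 113.7 = 0.003527 mol.
Electrons per atom = n(e⁻)/n(M) = 0.01410 / 0.003527 = 4.00 ≈ 4, so the ion is M⁴⁺.

+4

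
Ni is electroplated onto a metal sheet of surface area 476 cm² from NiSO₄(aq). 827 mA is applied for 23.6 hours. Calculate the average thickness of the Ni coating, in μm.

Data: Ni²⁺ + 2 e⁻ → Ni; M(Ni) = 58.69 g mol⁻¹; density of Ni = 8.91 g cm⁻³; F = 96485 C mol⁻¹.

Q = I·t = 0.8270 × 84960 = 70260 C; n(e⁻) = 0.7282 mol.
n(Ni) = n(e⁻)/2 = 0.3641 mol, so m = 0.3641 × 58.69 = 21.37 g.
Volume = m/ρ = 21.37 / 8.91 = 2.398 cm³.
Thickness = V/A = 2.398 / 476 = 0.00504 cm = 50.4 μm.

50.4 μm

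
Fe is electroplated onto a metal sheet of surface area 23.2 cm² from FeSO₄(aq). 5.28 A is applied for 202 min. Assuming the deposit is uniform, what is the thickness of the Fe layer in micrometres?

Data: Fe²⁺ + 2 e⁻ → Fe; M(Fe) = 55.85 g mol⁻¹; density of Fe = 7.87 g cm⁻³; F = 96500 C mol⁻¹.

Q = I·t = 5.280 × 12120 = 63990 C; n(e⁻) = 0.6631 mol.
n(Fe) = n(e⁻)/2 = 0.3316 mol, so m = 0.3316 × 55.85 = 18.52 g.
Volume = m/ρ = 18.52 / 7.87 = 2.353 cm³.
Thickness = V/A = 2.353 / 23.2 = 0.101 cm = 1010 μm.

1010 μm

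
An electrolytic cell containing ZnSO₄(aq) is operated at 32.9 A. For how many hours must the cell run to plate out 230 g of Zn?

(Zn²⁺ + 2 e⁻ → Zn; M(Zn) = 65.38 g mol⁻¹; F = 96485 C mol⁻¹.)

n(Zn) = m/M = 230 / 65.38 = 3.518 mol.
Each Zn atom requires 2 electrons, so n(e⁻) = 2 × 3.518 = 7.036 mol.
Q = n(e⁻)·F = 7.036 × 96485 = 678800 C.
t = Q/I = 678800 / 32.90 A = 20630 s = 5.73 h.

5.73 h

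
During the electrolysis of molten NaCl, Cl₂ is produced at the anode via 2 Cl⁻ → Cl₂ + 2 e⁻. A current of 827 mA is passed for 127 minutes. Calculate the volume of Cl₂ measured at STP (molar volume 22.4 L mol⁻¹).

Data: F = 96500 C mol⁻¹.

Q = I·t = 0.8270 A × 7620.0 s = 6302 C.
n(e⁻) = Q/F = 6302 / 96500 = 0.06530 mol.
2 electrons are transferred per Cl₂ molecule, so n(Cl₂) = 0.06530 / 2 = 0.03265 mol.
V = n × V_m = 0.03265 × 22.4 = 0.731 L.

0.731 L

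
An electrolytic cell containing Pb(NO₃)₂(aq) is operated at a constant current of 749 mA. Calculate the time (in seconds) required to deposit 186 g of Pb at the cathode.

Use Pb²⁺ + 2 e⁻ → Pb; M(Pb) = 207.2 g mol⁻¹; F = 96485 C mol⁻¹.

n(Pb) = m/M = 186 / 207.2 = 0.8977 mol.
Each Pb atom requires 2 electrons, so n(e⁻) = 2 × 0.8977 = 1.795 mol.
Q = n(e⁻)·F = 1.795 × 96485 = 173200 C.
t = Q/I = 173200 / 0.7490 A = 231300 s.

2.31 × 10⁵ s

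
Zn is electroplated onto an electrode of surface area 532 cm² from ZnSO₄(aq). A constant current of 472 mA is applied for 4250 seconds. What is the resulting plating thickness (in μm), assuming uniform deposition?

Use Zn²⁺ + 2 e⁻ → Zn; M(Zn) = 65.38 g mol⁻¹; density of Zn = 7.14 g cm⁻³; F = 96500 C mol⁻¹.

Q = I·t = 0.4720 × 4250.0 = 2006 C; n(e⁻) = 0.02079 mol.
n(Zn) = n(e⁻)/2 = 0.01039 mol, so m = 0.01039 × 65.38 = 0.6795 g.
Volume = m/ρ = 0.6795 / 7.14 = 0.09517 cm³.
Thickness = V/A = 0.09517 / 532 = 1.79 × 10⁻⁴ cm = 1.79 μm.

1.79 μm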